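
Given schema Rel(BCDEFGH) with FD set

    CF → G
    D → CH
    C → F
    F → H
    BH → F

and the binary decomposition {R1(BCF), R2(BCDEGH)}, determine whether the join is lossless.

Yes

Common attributes: R1 ∩ R2 = {BC}.
Closure of {BC}: C → F applies, adding F; F → H applies, adding H; CF → G applies, adding G. So (BC)⁺ = {BCFGH}.
This closure contains every attribute of R1, so R1 ∩ R2 → R1. The join is lossless.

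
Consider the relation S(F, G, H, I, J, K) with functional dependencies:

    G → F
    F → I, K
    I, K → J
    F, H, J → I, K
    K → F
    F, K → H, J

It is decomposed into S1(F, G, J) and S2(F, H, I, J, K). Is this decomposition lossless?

Yes

Common attributes: S1 ∩ S2 = {F, J}.
Closure of {F, J}: F → I, K applies, adding I, K; F, K → H, J applies, adding H. So (F, J)⁺ = {F, H, I, J, K}.
This closure contains every attribute of S2, so S1 ∩ S2 → S2. The join is lossless.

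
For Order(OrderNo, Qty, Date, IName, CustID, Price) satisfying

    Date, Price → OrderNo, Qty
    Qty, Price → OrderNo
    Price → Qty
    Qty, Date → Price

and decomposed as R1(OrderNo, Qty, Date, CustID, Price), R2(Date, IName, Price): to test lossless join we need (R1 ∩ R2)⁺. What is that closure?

R1 ∩ R2 = {Date, Price}.
Date, Price → OrderNo, Qty applies, adding OrderNo, Qty
Closure: {OrderNo, Qty, Date, Price}.

OrderNo, Qty, Date, Price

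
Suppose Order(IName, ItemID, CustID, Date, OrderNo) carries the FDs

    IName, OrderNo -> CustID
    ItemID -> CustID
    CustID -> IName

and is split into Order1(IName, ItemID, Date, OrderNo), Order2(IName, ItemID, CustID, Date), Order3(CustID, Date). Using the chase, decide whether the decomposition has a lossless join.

Chase test. Columns are IName, ItemID, CustID, Date, OrderNo; row i has aⱼ where attribute j ∈ Orderi, else bᵢⱼ.
Initial tableau (one row per fragment):
  row 1: a1 a2 b13 a4 a5
  row 2: a1 a2 a3 a4 b25
  row 3: b31 b32 a3 a4 b35
Rows 1 and 2 agree on ItemID; apply ItemID→CustID and equate their CustID entries.
Rows 1 and 3 agree on CustID; apply CustID→IName and equate their IName entries.
Row 1 is now all distinguished symbols — the join is lossless.

Yes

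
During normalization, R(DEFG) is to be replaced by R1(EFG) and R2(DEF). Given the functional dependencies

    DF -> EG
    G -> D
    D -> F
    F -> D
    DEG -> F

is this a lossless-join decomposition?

Yes

Common attributes: R1 ∩ R2 = {EF}.
Closure of {EF}: F → D applies, adding D; DF → EG applies, adding G. So (EF)⁺ = {DEFG}.
This closure contains every attribute of R1, so R1 ∩ R2 → R1. The join is lossless.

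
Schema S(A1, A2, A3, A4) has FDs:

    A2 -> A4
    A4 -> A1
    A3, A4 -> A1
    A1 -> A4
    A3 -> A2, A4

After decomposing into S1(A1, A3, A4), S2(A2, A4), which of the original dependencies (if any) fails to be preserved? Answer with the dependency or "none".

Check A3 → A2, A4: no single fragment contains all of {A2, A3, A4}, and the restricted closure of {A3} across the fragments never reaches {A2, A4}.
A2 → A4 is preserved.
A4 → A1 is preserved.
A3, A4 → A1 is preserved.
A1 → A4 is preserved.

A3 -> A2, A4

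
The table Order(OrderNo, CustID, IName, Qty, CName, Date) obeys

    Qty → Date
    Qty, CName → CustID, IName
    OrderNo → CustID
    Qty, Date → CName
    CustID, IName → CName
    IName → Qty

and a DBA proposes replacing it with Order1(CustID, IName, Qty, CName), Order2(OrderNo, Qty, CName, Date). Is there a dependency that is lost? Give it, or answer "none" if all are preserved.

OrderNo → CustID

Check OrderNo → CustID: no single fragment contains all of {OrderNo, CustID}, and the restricted closure of {OrderNo} across the fragments never reaches {CustID}.
Qty → Date is preserved.
Qty, CName → CustID, IName is preserved.
Qty, Date → CName is preserved.
CustID, IName → CName is preserved.
IName → Qty is preserved.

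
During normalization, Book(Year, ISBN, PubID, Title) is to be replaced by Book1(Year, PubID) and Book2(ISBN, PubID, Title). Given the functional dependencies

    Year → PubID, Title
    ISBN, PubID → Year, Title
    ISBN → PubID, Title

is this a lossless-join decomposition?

No

Common attributes: Book1 ∩ Book2 = {PubID}.
No dependency enlarges {PubID}, so (PubID)⁺ = {PubID}.
The closure contains neither all of Book1 = {Year, PubID} nor all of Book2 = {ISBN, PubID, Title}, so the common attributes are not a superkey of either fragment. The join is lossy.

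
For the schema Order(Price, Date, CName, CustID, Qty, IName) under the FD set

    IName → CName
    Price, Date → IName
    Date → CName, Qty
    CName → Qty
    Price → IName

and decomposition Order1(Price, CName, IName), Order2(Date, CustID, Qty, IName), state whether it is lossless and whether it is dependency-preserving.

lossy and not dependency-preserving

Lossless test: (IName)⁺ = {CName, Qty, IName}, which is a superkey of neither fragment — lossy.
Dependency preservation: the restricted closure of {Date} across the fragments never reaches {CName, Qty}, so Date → CName, Qty cannot be enforced without a join — not preserved.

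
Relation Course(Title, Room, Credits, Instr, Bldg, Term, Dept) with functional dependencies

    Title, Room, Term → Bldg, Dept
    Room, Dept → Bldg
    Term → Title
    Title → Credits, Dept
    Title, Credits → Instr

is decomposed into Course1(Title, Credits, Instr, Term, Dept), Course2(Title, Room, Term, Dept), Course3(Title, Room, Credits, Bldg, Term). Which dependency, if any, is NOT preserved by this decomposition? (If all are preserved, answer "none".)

Room, Dept → Bldg

Check Room, Dept → Bldg: no single fragment contains all of {Room, Bldg, Dept}, and the restricted closure of {Room, Dept} across the fragments never reaches {Bldg}.
Title, Room, Term → Bldg, Dept is preserved.
Term → Title is preserved.
Title → Credits, Dept is preserved.
Title, Credits → Instr is preserved.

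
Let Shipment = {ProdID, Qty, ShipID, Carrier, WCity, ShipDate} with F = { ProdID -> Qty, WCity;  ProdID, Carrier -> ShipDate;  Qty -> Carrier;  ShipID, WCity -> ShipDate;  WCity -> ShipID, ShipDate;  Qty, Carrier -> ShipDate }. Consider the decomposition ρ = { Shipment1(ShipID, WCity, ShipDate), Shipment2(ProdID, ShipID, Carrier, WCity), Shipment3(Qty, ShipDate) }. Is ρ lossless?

No

Chase test. Columns are ProdID, Qty, ShipID, Carrier, WCity, ShipDate; row i has aⱼ where attribute j ∈ Shipmenti, else bᵢⱼ.
Initial tableau (one row per fragment):
  row 1: b11 b12 a3 b14 a5 a6
  row 2: a1 b22 a3 a4 a5 b26
  row 3: b31 a2 b33 b34 b35 a6
Rows 1 and 2 agree on ShipID, WCity; apply ShipID, WCity→ShipDate and equate their ShipDate entries.
No row becomes fully distinguished — the join is lossy.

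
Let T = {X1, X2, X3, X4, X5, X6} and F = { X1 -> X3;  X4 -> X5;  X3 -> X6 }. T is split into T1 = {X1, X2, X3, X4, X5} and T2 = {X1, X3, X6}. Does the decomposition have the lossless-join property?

Common attributes: T1 ∩ T2 = {X1, X3}.
Closure of {X1, X3}: X3 → X6 applies, adding X6. So (X1, X3)⁺ = {X1, X3, X6}.
This closure contains every attribute of T2, so T1 ∩ T2 → T2. The join is lossless.

Yes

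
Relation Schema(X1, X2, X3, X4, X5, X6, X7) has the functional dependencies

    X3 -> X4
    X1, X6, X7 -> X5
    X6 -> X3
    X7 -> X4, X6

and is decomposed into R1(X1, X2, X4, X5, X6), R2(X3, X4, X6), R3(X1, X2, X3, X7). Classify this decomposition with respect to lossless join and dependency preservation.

Lossless test (chase): Rows 2 and 3 agree on X3; apply X3→X4 and equate their X4 entries. Rows 1 and 2 agree on X6; apply X6→X3 and equate their X3 entries. No row becomes fully distinguished — the join is lossy.
Dependency preservation: the restricted closure of {X1, X6, X7} across the fragments never reaches {X5}, so X1, X6, X7 → X5 cannot be enforced without a join — not preserved.

lossy and not dependency-preserving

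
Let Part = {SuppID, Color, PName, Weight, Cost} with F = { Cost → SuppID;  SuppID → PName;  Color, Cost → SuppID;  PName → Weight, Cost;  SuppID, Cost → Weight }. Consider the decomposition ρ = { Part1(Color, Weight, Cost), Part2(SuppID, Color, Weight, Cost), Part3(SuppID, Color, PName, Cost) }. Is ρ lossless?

Yes

Chase test. Columns are SuppID, Color, PName, Weight, Cost; row i has aⱼ where attribute j ∈ Parti, else bᵢⱼ.
Initial tableau (one row per fragment):
  row 1: b11 a2 b13 a4 a5
  row 2: a1 a2 b23 a4 a5
  row 3: a1 a2 a3 b34 a5
Rows 1 and 2 agree on Cost; apply Cost→SuppID and equate their SuppID entries.
Rows 1 and 2 agree on SuppID; apply SuppID→PName and equate their PName entries.
Rows 1 and 3 agree on SuppID; apply SuppID→PName and equate their PName entries.
Rows 1 and 3 agree on PName; apply PName→Weight, Cost and equate their Weight, Cost entries.
Row 1 is now all distinguished symbols — the join is lossless.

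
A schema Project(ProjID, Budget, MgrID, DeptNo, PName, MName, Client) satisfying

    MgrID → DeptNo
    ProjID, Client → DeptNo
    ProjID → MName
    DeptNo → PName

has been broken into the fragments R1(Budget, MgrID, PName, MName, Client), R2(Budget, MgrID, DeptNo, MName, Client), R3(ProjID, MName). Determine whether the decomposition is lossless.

No

Chase test. Columns are ProjID, Budget, MgrID, DeptNo, PName, MName, Client; row i has aⱼ where attribute j ∈ Ri, else bᵢⱼ.
Initial tableau (one row per fragment):
  row 1: b11 a2 a3 b14 a5 a6 a7
  row 2: b21 a2 a3 a4 b25 a6 a7
  row 3: a1 b32 b33 b34 b35 a6 b37
Rows 1 and 2 agree on MgrID; apply MgrID→DeptNo and equate their DeptNo entries.
Rows 1 and 2 agree on DeptNo; apply DeptNo→PName and equate their PName entries.
No row becomes fully distinguished — the join is lossy.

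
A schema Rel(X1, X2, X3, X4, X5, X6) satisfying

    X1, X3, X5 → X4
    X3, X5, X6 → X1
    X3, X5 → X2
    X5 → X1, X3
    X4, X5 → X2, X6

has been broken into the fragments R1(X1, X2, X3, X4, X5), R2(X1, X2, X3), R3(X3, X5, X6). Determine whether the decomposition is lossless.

Chase test. Columns are X1, X2, X3, X4, X5, X6; row i has aⱼ where attribute j ∈ Ri, else bᵢⱼ.
Initial tableau (one row per fragment):
  row 1: a1 a2 a3 a4 a5 b16
  row 2: a1 a2 a3 b24 b25 b26
  row 3: b31 b32 a3 b34 a5 a6
Rows 1 and 3 agree on X3, X5; apply X3, X5→X2 and equate their X2 entries.
Rows 1 and 3 agree on X5; apply X5→X1, X3 and equate their X1, X3 entries.
Rows 1 and 3 agree on X1, X3, X5; apply X1, X3, X5→X4 and equate their X4 entries.
Rows 1 and 3 agree on X4, X5; apply X4, X5→X2, X6 and equate their X2, X6 entries.
Row 1 is now all distinguished symbols — the join is lossless.

Yes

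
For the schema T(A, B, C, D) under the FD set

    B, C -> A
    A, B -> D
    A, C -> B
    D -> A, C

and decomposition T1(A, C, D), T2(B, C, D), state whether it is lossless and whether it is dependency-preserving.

Lossless test: (C, D)⁺ = {A, B, C, D}, which contains all of one fragment — lossless.
Dependency preservation: the restricted closure of {A, B} across the fragments never reaches {D}, so A, B → D cannot be enforced without a join — not preserved.

lossless but not dependency-preserving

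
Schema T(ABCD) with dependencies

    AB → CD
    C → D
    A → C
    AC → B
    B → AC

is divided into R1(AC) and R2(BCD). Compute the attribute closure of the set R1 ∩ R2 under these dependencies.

R1 ∩ R2 = {C}.
C → D applies, adding D
Closure: {CD}.

CD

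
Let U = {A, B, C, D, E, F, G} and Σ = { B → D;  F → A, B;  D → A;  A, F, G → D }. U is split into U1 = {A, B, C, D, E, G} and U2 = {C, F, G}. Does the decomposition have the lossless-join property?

No

Common attributes: U1 ∩ U2 = {C, G}.
No dependency enlarges {C, G}, so (C, G)⁺ = {C, G}.
The closure contains neither all of U1 = {A, B, C, D, E, G} nor all of U2 = {C, F, G}, so the common attributes are not a superkey of either fragment. The join is lossy.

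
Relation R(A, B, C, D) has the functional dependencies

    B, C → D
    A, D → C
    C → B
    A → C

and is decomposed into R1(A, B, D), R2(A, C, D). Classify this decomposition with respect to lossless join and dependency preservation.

lossless but not dependency-preserving

Lossless test: (A, D)⁺ = {A, B, C, D}, which contains all of one fragment — lossless.
Dependency preservation: the restricted closure of {C} across the fragments never reaches {B}, so C → B cannot be enforced without a join — not preserved.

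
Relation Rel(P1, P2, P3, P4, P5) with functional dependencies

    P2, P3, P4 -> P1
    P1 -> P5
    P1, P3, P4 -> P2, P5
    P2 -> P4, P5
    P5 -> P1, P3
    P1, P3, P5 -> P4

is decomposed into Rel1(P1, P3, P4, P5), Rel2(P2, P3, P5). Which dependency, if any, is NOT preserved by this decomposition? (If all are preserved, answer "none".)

P2, P3, P4 → P1: restricted closure across fragments reaches P1.
P1 → P5 lies within Rel1.
P1, P3, P4 → P2, P5: restricted closure across fragments reaches P2, P5.
P2 → P4, P5: restricted closure across fragments reaches P4, P5.
P5 → P1, P3 lies within Rel1.
P1, P3, P5 → P4 lies within Rel1.
Every dependency is enforceable on the fragments, so the decomposition is dependency-preserving.

none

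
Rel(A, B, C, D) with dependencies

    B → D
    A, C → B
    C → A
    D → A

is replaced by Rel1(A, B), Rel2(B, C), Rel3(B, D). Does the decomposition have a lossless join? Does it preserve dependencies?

lossless but not dependency-preserving

Lossless test (chase): Rows 1 and 2 agree on B; apply B→D and equate their D entries. Rows 1 and 3 agree on B; apply B→D and equate their D entries. Rows 1 and 2 agree on D; apply D→A and equate their A entries. Rows 1 and 3 agree on D; apply D→A and equate their A entries. Row 2 is now all distinguished symbols — the join is lossless.
Dependency preservation: the restricted closure of {D} across the fragments never reaches {A}, so D → A cannot be enforced without a join — not preserved.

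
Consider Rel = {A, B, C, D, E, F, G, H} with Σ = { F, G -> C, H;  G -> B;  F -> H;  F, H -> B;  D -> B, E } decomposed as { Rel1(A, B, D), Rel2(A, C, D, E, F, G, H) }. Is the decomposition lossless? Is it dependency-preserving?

Lossless test: (A, D)⁺ = {A, B, D, E}, which contains all of one fragment — lossless.
Dependency preservation: the restricted closure of {G} across the fragments never reaches {B}, so G → B cannot be enforced without a join — not preserved.

lossless but not dependency-preserving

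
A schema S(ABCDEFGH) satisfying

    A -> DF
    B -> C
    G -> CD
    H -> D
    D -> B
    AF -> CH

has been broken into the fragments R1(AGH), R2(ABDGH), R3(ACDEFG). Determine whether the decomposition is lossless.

Chase test. Columns are ABCDEFGH; row i has aⱼ where attribute j ∈ Ri, else bᵢⱼ.
Initial tableau (one row per fragment):
  row 1: a1 b12 b13 b14 b15 b16 a7 a8
  row 2: a1 a2 b23 a4 b25 b26 a7 a8
  row 3: a1 b32 a3 a4 a5 a6 a7 b38
Rows 1 and 2 agree on A; apply A→DF and equate their DF entries.
Rows 1 and 3 agree on A; apply A→DF and equate their DF entries.
Rows 1 and 2 agree on G; apply G→CD and equate their CD entries.
Rows 1 and 3 agree on G; apply G→CD and equate their CD entries.
Rows 1 and 2 agree on D; apply D→B and equate their B entries.
Rows 1 and 3 agree on D; apply D→B and equate their B entries.
Rows 1 and 3 agree on AF; apply AF→CH and equate their CH entries.
Row 3 is now all distinguished symbols — the join is lossless.

Yes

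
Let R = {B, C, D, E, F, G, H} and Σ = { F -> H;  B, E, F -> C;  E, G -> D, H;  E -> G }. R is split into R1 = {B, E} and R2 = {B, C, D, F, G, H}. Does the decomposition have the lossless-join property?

No

Common attributes: R1 ∩ R2 = {B}.
No dependency enlarges {B}, so (B)⁺ = {B}.
The closure contains neither all of R1 = {B, E} nor all of R2 = {B, C, D, F, G, H}, so the common attributes are not a superkey of either fragment. The join is lossy.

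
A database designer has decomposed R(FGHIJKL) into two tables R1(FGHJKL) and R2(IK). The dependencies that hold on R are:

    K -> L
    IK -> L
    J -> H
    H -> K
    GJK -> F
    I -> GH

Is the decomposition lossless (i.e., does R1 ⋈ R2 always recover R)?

No

Common attributes: R1 ∩ R2 = {K}.
Closure of {K}: K → L applies, adding L. So (K)⁺ = {KL}.
The closure contains neither all of R1 = {FGHJKL} nor all of R2 = {IK}, so the common attributes are not a superkey of either fragment. The join is lossy.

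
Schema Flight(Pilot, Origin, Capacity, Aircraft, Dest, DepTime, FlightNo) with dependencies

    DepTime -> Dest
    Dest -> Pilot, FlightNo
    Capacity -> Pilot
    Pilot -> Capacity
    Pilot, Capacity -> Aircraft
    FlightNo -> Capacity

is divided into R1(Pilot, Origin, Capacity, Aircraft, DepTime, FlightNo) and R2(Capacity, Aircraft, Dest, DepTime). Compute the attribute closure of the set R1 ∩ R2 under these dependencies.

Pilot, Capacity, Aircraft, Dest, DepTime, FlightNo

R1 ∩ R2 = {Capacity, Aircraft, DepTime}.
DepTime → Dest applies, adding Dest
Dest → Pilot, FlightNo applies, adding Pilot, FlightNo
Closure: {Pilot, Capacity, Aircraft, Dest, DepTime, FlightNo}.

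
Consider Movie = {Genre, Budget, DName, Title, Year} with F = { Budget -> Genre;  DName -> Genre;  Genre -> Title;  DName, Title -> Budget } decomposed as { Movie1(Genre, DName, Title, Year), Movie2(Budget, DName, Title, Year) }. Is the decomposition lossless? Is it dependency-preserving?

Lossless test: (DName, Title, Year)⁺ = {Genre, Budget, DName, Title, Year}, which contains all of one fragment — lossless.
Dependency preservation: the restricted closure of {Budget} across the fragments never reaches {Genre}, so Budget → Genre cannot be enforced without a join — not preserved.

lossless but not dependency-preserving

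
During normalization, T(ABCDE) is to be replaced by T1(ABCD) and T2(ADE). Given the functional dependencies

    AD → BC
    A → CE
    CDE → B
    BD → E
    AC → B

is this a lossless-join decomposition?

Yes

Common attributes: T1 ∩ T2 = {AD}.
Closure of {AD}: AD → BC applies, adding BC; A → CE applies, adding E. So (AD)⁺ = {ABCDE}.
This closure contains every attribute of T1, so T1 ∩ T2 → T1. The join is lossless.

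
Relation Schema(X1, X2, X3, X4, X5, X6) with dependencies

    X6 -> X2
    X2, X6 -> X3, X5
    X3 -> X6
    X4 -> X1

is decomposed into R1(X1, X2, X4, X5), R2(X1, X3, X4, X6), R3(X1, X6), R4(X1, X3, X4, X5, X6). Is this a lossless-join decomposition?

No

Chase test. Columns are X1, X2, X3, X4, X5, X6; row i has aⱼ where attribute j ∈ Ri, else bᵢⱼ.
Initial tableau (one row per fragment):
  row 1: a1 a2 b13 a4 a5 b16
  row 2: a1 b22 a3 a4 b25 a6
  row 3: a1 b32 b33 b34 b35 a6
  row 4: a1 b42 a3 a4 a5 a6
Rows 2 and 3 agree on X6; apply X6→X2 and equate their X2 entries.
Rows 2 and 4 agree on X6; apply X6→X2 and equate their X2 entries.
Rows 2 and 3 agree on X2, X6; apply X2, X6→X3, X5 and equate their X3, X5 entries.
Rows 2 and 4 agree on X2, X6; apply X2, X6→X3, X5 and equate their X3, X5 entries.
No row becomes fully distinguished — the join is lossy.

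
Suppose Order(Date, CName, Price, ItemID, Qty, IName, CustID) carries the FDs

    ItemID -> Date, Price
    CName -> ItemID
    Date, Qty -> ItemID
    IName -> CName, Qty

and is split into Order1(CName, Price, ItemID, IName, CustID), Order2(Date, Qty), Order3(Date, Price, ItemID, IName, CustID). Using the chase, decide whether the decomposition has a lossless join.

Chase test. Columns are Date, CName, Price, ItemID, Qty, IName, CustID; row i has aⱼ where attribute j ∈ Orderi, else bᵢⱼ.
Initial tableau (one row per fragment):
  row 1: b11 a2 a3 a4 b15 a6 a7
  row 2: a1 b22 b23 b24 a5 b26 b27
  row 3: a1 b32 a3 a4 b35 a6 a7
Rows 1 and 3 agree on ItemID; apply ItemID→Date, Price and equate their Date, Price entries.
Rows 1 and 3 agree on IName; apply IName→CName, Qty and equate their CName, Qty entries.
No row becomes fully distinguished — the join is lossy.

No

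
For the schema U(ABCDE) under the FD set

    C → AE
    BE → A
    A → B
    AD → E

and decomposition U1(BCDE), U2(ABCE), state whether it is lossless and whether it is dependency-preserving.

lossless but not dependency-preserving

Lossless test: (BCE)⁺ = {ABCE}, which contains all of one fragment — lossless.
Dependency preservation: the restricted closure of {AD} across the fragments never reaches {E}, so AD → E cannot be enforced without a join — not preserved.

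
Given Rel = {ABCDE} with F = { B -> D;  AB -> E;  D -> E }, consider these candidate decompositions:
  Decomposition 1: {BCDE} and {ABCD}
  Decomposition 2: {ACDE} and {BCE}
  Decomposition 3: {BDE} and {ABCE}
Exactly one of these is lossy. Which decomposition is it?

Decomposition 1: common = {BCD}, closure = {BCDE} → lossless.
Decomposition 2: common = {CE}, closure = {CE} → lossy.
Decomposition 3: common = {BE}, closure = {BDE} → lossless.

Decomposition 2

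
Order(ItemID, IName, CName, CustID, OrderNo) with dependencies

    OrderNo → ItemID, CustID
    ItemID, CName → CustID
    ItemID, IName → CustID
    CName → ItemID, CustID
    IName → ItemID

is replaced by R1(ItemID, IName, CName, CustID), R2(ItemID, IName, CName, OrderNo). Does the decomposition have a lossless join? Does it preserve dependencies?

lossless but not dependency-preserving

Lossless test: (ItemID, IName, CName)⁺ = {ItemID, IName, CName, CustID}, which contains all of one fragment — lossless.
Dependency preservation: the restricted closure of {OrderNo} across the fragments never reaches {ItemID, CustID}, so OrderNo → ItemID, CustID cannot be enforced without a join — not preserved.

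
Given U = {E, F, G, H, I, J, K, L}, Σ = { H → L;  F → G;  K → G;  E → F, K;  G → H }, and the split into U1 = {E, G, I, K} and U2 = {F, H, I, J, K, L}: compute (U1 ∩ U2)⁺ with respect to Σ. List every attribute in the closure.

U1 ∩ U2 = {I, K}.
K → G applies, adding G
G → H applies, adding H
H → L applies, adding L
Closure: {G, H, I, K, L}.

G, H, I, K, L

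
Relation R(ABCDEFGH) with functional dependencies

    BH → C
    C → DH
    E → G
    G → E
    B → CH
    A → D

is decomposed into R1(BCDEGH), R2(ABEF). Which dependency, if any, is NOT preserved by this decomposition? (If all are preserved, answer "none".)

A → D

Check A → D: no single fragment contains all of {AD}, and the restricted closure of {A} across the fragments never reaches {D}.
BH → C is preserved.
C → DH is preserved.
E → G is preserved.
G → E is preserved.
B → CH is preserved.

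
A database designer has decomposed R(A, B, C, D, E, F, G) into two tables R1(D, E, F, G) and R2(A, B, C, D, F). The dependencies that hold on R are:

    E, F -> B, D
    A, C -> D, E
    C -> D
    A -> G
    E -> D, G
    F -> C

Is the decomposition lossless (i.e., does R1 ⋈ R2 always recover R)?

Common attributes: R1 ∩ R2 = {D, F}.
Closure of {D, F}: F → C applies, adding C. So (D, F)⁺ = {C, D, F}.
The closure contains neither all of R1 = {D, E, F, G} nor all of R2 = {A, B, C, D, F}, so the common attributes are not a superkey of either fragment. The join is lossy.

No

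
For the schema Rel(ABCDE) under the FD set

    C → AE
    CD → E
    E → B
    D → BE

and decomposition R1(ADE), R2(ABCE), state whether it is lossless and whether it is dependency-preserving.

lossy but dependency-preserving

Lossless test: (AE)⁺ = {ABE}, which is a superkey of neither fragment — lossy.
Dependency preservation: CD → E; D → BE are not contained in any single fragment, but the restricted closure of each left-hand side across the fragments still reaches the right-hand side; the remaining FDs each lie inside some fragment. All dependencies are preserved.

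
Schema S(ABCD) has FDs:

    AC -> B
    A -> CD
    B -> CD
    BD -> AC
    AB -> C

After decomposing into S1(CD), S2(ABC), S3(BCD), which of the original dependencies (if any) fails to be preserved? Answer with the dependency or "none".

AC → B lies within S2.
A → CD: restricted closure across fragments reaches CD.
B → CD lies within S3.
BD → AC: restricted closure across fragments reaches AC.
AB → C lies within S2.
Every dependency is enforceable on the fragments, so the decomposition is dependency-preserving.

none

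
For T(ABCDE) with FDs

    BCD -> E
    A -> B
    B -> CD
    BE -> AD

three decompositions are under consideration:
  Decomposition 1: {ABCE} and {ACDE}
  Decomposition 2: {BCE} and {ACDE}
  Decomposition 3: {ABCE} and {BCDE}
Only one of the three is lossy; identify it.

Decomposition 2

Decomposition 1: common = {ACE}, closure = {ABCDE} → lossless.
Decomposition 2: common = {CE}, closure = {CE} → lossy.
Decomposition 3: common = {BCE}, closure = {ABCDE} → lossless.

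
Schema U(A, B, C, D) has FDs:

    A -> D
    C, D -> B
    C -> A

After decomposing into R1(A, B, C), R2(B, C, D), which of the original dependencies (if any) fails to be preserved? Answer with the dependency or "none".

Check A → D: no single fragment contains all of {A, D}, and the restricted closure of {A} across the fragments never reaches {D}.
C, D → B is preserved.
C → A is preserved.

A -> D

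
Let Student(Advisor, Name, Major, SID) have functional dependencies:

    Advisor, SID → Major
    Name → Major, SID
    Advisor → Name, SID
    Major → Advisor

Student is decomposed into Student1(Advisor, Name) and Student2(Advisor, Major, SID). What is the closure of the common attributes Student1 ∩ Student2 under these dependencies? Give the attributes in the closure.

Advisor, Name, Major, SID

Student1 ∩ Student2 = {Advisor}.
Advisor → Name, SID applies, adding Name, SID
Advisor, SID → Major applies, adding Major
Closure: {Advisor, Name, Major, SID}.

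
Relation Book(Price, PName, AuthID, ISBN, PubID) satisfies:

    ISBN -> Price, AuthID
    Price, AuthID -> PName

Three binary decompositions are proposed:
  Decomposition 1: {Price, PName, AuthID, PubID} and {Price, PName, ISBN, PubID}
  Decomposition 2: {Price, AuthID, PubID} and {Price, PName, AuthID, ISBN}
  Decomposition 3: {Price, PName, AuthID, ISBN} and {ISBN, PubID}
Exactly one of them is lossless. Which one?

Decomposition 3

Decomposition 1: common = {Price, PName, PubID}, closure = {Price, PName, PubID} → lossy.
Decomposition 2: common = {Price, AuthID}, closure = {Price, PName, AuthID} → lossy.
Decomposition 3: common = {ISBN}, closure = {Price, PName, AuthID, ISBN} → lossless.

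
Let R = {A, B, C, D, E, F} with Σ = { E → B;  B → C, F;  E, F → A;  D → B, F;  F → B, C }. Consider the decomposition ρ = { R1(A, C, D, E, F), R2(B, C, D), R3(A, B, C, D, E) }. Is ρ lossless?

Yes

Chase test. Columns are A, B, C, D, E, F; row i has aⱼ where attribute j ∈ Ri, else bᵢⱼ.
Initial tableau (one row per fragment):
  row 1: a1 b12 a3 a4 a5 a6
  row 2: b21 a2 a3 a4 b25 b26
  row 3: a1 a2 a3 a4 a5 b36
Rows 1 and 3 agree on E; apply E→B and equate their B entries.
Rows 1 and 2 agree on B; apply B→C, F and equate their C, F entries.
Rows 1 and 3 agree on B; apply B→C, F and equate their C, F entries.
Row 1 is now all distinguished symbols — the join is lossless.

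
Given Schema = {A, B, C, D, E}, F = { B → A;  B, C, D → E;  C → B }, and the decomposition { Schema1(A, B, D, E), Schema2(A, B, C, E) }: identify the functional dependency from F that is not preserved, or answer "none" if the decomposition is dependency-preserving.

B, C, D → E

Check B, C, D → E: no single fragment contains all of {B, C, D, E}, and the restricted closure of {B, C, D} across the fragments never reaches {E}.
B → A is preserved.
C → B is preserved.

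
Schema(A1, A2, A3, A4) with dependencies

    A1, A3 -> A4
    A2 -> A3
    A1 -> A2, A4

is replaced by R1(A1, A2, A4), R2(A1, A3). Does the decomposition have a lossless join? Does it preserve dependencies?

lossless but not dependency-preserving

Lossless test: (A1)⁺ = {A1, A2, A3, A4}, which contains all of one fragment — lossless.
Dependency preservation: the restricted closure of {A2} across the fragments never reaches {A3}, so A2 → A3 cannot be enforced without a join — not preserved.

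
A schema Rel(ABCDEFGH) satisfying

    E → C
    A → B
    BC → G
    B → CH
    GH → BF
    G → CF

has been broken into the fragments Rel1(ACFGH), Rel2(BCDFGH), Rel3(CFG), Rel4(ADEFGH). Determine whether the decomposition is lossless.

Chase test. Columns are ABCDEFGH; row i has aⱼ where attribute j ∈ Reli, else bᵢⱼ.
Initial tableau (one row per fragment):
  row 1: a1 b12 a3 b14 b15 a6 a7 a8
  row 2: b21 a2 a3 a4 b25 a6 a7 a8
  row 3: b31 b32 a3 b34 b35 a6 a7 b38
  row 4: a1 b42 b43 a4 a5 a6 a7 a8
Rows 1 and 4 agree on A; apply A→B and equate their B entries.
Rows 1 and 4 agree on B; apply B→CH and equate their CH entries.
Rows 1 and 2 agree on GH; apply GH→BF and equate their BF entries.
Row 4 is now all distinguished symbols — the join is lossless.

Yes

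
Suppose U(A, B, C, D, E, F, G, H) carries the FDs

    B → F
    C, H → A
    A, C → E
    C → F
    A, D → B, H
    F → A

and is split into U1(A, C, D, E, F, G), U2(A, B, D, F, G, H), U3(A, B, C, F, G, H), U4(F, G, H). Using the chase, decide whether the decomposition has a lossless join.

Yes

Chase test. Columns are A, B, C, D, E, F, G, H; row i has aⱼ where attribute j ∈ Ui, else bᵢⱼ.
Initial tableau (one row per fragment):
  row 1: a1 b12 a3 a4 a5 a6 a7 b18
  row 2: a1 a2 b23 a4 b25 a6 a7 a8
  row 3: a1 a2 a3 b34 b35 a6 a7 a8
  row 4: b41 b42 b43 b44 b45 a6 a7 a8
Rows 1 and 3 agree on A, C; apply A, C→E and equate their E entries.
Rows 1 and 2 agree on A, D; apply A, D→B, H and equate their B, H entries.
Rows 1 and 4 agree on F; apply F→A and equate their A entries.
Row 1 is now all distinguished symbols — the join is lossless.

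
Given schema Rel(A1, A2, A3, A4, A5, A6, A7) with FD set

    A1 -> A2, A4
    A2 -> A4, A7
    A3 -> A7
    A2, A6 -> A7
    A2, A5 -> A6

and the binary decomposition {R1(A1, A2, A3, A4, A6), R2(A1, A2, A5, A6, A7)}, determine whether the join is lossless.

No

Common attributes: R1 ∩ R2 = {A1, A2, A6}.
Closure of {A1, A2, A6}: A1 → A2, A4 applies, adding A4; A2 → A4, A7 applies, adding A7. So (A1, A2, A6)⁺ = {A1, A2, A4, A6, A7}.
The closure contains neither all of R1 = {A1, A2, A3, A4, A6} nor all of R2 = {A1, A2, A5, A6, A7}, so the common attributes are not a superkey of either fragment. The join is lossy.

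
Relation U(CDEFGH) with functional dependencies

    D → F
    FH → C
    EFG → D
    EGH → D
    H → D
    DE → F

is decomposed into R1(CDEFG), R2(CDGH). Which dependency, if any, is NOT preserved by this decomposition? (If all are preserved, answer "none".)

D → F lies within R1.
FH → C: restricted closure across fragments reaches C.
EFG → D lies within R1.
EGH → D: restricted closure across fragments reaches D.
H → D lies within R2.
DE → F lies within R1.
Every dependency is enforceable on the fragments, so the decomposition is dependency-preserving.

none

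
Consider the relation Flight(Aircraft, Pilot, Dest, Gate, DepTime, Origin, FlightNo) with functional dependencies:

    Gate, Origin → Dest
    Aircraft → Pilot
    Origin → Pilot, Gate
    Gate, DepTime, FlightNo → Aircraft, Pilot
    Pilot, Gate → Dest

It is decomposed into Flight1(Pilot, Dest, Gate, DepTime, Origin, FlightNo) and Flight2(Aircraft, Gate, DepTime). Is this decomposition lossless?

No

Common attributes: Flight1 ∩ Flight2 = {Gate, DepTime}.
No dependency enlarges {Gate, DepTime}, so (Gate, DepTime)⁺ = {Gate, DepTime}.
The closure contains neither all of Flight1 = {Pilot, Dest, Gate, DepTime, Origin, FlightNo} nor all of Flight2 = {Aircraft, Gate, DepTime}, so the common attributes are not a superkey of either fragment. The join is lossy.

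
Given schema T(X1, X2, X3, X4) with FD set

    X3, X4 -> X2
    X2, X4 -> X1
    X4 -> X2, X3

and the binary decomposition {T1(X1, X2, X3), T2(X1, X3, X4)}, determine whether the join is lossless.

No

Common attributes: T1 ∩ T2 = {X1, X3}.
No dependency enlarges {X1, X3}, so (X1, X3)⁺ = {X1, X3}.
The closure contains neither all of T1 = {X1, X2, X3} nor all of T2 = {X1, X3, X4}, so the common attributes are not a superkey of either fragment. The join is lossy.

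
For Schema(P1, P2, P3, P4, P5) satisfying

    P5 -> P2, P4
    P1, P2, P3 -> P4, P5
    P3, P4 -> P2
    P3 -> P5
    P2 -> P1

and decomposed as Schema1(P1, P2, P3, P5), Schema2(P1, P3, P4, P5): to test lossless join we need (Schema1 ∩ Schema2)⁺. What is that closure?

Schema1 ∩ Schema2 = {P1, P3, P5}.
P5 → P2, P4 applies, adding P2, P4
Closure: {P1, P2, P3, P4, P5}.

P1, P2, P3, P4, P5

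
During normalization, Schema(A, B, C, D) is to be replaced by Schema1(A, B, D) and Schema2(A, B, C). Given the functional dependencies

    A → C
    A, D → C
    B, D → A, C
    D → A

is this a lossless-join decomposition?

Common attributes: Schema1 ∩ Schema2 = {A, B}.
Closure of {A, B}: A → C applies, adding C. So (A, B)⁺ = {A, B, C}.
This closure contains every attribute of Schema2, so Schema1 ∩ Schema2 → Schema2. The join is lossless.

Yes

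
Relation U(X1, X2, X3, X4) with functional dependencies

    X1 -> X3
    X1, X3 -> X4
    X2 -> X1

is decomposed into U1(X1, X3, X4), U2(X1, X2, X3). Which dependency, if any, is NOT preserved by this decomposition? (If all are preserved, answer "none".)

none

X1 → X3 lies within U1.
X1, X3 → X4 lies within U1.
X2 → X1 lies within U2.
Every dependency is enforceable on the fragments, so the decomposition is dependency-preserving.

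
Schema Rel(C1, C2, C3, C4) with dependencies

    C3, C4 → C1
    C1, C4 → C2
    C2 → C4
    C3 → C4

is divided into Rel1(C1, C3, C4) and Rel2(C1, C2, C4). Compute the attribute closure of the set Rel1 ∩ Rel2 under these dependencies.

C1, C2, C4

Rel1 ∩ Rel2 = {C1, C4}.
C1, C4 → C2 applies, adding C2
Closure: {C1, C2, C4}.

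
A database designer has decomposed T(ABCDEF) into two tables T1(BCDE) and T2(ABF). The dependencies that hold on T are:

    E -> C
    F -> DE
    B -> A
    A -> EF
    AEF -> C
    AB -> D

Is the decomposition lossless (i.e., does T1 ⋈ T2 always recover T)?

Yes

Common attributes: T1 ∩ T2 = {B}.
Closure of {B}: B → A applies, adding A; A → EF applies, adding EF; AEF → C applies, adding C; AB → D applies, adding D. So (B)⁺ = {ABCDEF}.
This closure contains every attribute of T1, so T1 ∩ T2 → T1. The join is lossless.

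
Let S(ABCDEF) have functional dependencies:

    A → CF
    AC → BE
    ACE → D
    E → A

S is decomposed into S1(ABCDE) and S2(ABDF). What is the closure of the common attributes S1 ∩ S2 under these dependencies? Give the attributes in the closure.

ABCDEF

S1 ∩ S2 = {ABD}.
A → CF applies, adding CF
AC → BE applies, adding E
Closure: {ABCDEF}.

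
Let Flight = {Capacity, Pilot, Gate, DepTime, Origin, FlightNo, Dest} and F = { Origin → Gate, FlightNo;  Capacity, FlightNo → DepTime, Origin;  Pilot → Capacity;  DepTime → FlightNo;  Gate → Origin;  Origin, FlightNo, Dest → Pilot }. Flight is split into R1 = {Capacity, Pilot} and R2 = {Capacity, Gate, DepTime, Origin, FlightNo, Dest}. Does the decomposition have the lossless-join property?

Common attributes: R1 ∩ R2 = {Capacity}.
No dependency enlarges {Capacity}, so (Capacity)⁺ = {Capacity}.
The closure contains neither all of R1 = {Capacity, Pilot} nor all of R2 = {Capacity, Gate, DepTime, Origin, FlightNo, Dest}, so the common attributes are not a superkey of either fragment. The join is lossy.

No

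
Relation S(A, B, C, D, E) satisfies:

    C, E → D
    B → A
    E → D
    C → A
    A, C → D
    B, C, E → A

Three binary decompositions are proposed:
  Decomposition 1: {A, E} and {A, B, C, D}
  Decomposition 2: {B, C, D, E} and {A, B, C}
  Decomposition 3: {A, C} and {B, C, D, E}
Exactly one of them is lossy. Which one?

Decomposition 1

Decomposition 1: common = {A}, closure = {A} → lossy.
Decomposition 2: common = {B, C}, closure = {A, B, C, D} → lossless.
Decomposition 3: common = {C}, closure = {A, C, D} → lossless.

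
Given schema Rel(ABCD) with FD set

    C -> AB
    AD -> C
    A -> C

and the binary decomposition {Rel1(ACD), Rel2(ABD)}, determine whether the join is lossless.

Common attributes: Rel1 ∩ Rel2 = {AD}.
Closure of {AD}: AD → C applies, adding C; C → AB applies, adding B. So (AD)⁺ = {ABCD}.
This closure contains every attribute of Rel1, so Rel1 ∩ Rel2 → Rel1. The join is lossless.

Yes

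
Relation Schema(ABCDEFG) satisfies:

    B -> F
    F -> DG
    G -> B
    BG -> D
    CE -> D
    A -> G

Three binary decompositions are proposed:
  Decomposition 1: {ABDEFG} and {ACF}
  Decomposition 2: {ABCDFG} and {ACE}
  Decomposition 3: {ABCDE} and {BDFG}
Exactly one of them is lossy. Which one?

Decomposition 1: common = {AF}, closure = {ABDFG} → lossy.
Decomposition 2: common = {AC}, closure = {ABCDFG} → lossless.
Decomposition 3: common = {BD}, closure = {BDFG} → lossless.

Decomposition 1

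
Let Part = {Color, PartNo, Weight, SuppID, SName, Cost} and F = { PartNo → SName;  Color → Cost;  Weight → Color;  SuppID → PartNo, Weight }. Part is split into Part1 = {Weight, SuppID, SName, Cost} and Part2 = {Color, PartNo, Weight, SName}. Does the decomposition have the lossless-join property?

Common attributes: Part1 ∩ Part2 = {Weight, SName}.
Closure of {Weight, SName}: Weight → Color applies, adding Color; Color → Cost applies, adding Cost. So (Weight, SName)⁺ = {Color, Weight, SName, Cost}.
The closure contains neither all of Part1 = {Weight, SuppID, SName, Cost} nor all of Part2 = {Color, PartNo, Weight, SName}, so the common attributes are not a superkey of either fragment. The join is lossy.

No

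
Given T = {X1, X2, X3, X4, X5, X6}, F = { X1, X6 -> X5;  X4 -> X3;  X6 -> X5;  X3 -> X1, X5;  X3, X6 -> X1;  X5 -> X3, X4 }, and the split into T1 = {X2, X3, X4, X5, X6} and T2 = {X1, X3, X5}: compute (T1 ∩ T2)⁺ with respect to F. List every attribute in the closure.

X1, X3, X4, X5

T1 ∩ T2 = {X3, X5}.
X3 → X1, X5 applies, adding X1
X5 → X3, X4 applies, adding X4
Closure: {X1, X3, X4, X5}.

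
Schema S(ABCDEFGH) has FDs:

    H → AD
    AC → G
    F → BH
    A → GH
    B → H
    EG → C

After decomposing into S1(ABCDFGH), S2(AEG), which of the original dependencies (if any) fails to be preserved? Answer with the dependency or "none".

Check EG → C: no single fragment contains all of {CEG}, and the restricted closure of {EG} across the fragments never reaches {C}.
H → AD is preserved.
AC → G is preserved.
F → BH is preserved.
A → GH is preserved.
B → H is preserved.

EG → C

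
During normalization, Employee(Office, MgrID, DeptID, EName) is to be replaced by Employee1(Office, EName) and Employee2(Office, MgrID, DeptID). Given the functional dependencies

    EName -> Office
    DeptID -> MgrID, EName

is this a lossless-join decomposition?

Common attributes: Employee1 ∩ Employee2 = {Office}.
No dependency enlarges {Office}, so (Office)⁺ = {Office}.
The closure contains neither all of Employee1 = {Office, EName} nor all of Employee2 = {Office, MgrID, DeptID}, so the common attributes are not a superkey of either fragment. The join is lossy.

No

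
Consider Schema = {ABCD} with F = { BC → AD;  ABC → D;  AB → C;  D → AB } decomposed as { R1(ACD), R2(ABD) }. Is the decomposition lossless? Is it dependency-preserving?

Lossless test: (AD)⁺ = {ABCD}, which contains all of one fragment — lossless.
Dependency preservation: the restricted closure of {BC} across the fragments never reaches {AD}, so BC → AD cannot be enforced without a join — not preserved.

lossless but not dependency-preserving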